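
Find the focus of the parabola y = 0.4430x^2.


a = 0.4430
4a = 1.7720
focus = (0, 1/1.7720) = (0, 0.5643)

Focus = (0, 0.5643)


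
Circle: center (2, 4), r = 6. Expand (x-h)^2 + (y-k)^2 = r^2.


(x-2)^2 + (y-4)^2 = 6^2
D = -2h = -4, E = -2k = -8
F = h^2+k^2-r^2 = 4+16-36 = -16

x^2 + y^2 - 4x - 8y - 16 = 0


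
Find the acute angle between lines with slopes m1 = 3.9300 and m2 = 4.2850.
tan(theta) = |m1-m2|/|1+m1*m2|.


m1-m2 = -0.355
1+m1*m2 = 17.84005
tan(theta) = |-0.355/17.84005| = 0.019899
theta = arctan(|-0.355/17.84005|) = 1.1400 degrees (acute angle)

1.1400 degrees


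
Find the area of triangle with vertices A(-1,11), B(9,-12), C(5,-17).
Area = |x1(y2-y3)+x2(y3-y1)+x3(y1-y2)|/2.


-1*(-12+ 17) = -5
9*(-17-11) = -252
5*(11+ 12) = 115
sum = -142
Area = |-142|/2 = 71.0000

71.0000 sq units


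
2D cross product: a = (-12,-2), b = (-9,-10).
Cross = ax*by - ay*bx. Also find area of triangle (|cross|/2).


cross = -12*(-10) + 2*(-9) = 120 - 18 = 102
Triangle area = |102|/2 = 102/2 = 51.0000

cross = 102, triangle area = 51.0000


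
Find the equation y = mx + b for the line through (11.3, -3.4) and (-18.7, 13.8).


m = (17.2)/(-30.0) = -0.5733
b = y1 - m*x1 = -3.4 - (17.2*11.3)/(-30.0) = -3.4 + 6.4787 = 3.0787

y = -0.5733x + 3.0787


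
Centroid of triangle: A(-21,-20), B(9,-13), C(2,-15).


Gx = (-21+9+2)/3 = -10/3 = -3.3333
Gy = (-20- 13- 15)/3 = -48/3 = -16.0000

G = (-3.3333, -16.0000)


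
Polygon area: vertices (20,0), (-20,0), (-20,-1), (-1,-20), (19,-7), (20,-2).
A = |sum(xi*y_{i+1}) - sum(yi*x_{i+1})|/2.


sum(xi*y_{i+1}) = 20*0 - 20*(-1) - 20*(-20) - 1*(-7) + 19*(-2) + 20*0 = 389
sum(yi*x_{i+1}) = 0*(-20) + 0*(-20) - 1*(-1) - 20*19 - 7*20 - 2*20 = -559
Area = |389 + 559|/2 = 948/2 = 474.0000

474.0000 sq units


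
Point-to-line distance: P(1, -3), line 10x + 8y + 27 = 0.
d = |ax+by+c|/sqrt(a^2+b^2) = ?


|10*1 + 8*(-3) + 27| = |13| = 13
sqrt(100 + 64) = sqrt(164) = 12.8062
d = 13/sqrt(164) = 1.0151

1.0151


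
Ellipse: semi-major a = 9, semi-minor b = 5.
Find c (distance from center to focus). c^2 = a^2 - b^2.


c^2 = 9^2 - 5^2 = 81 - 25 = 56
c = sqrt(56) = 7.4833

c = 7.4833


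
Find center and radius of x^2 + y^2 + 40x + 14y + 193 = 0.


h = -D/2 = -40/2 = -20
k = -E/2 = -14/2 = -7
r^2 = h^2 + k^2 - F = 400 + 49 - 193 = 256
r = 16

Center (-20, -7), radius = 16


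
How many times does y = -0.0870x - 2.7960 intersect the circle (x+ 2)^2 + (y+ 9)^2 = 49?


Substitute y = -0.0870x - 2.7960: (x+ 2)^2 + (-0.0870x- 2.7960+ 9)^2 = 49
Expand to Ax^2 + Bx + C = 0, where b-k = 6.204
A = 1+m^2 = 1.007569
B = 2(m(b-k) - h) = 2(-0.0870*6.204 + 2) = 2.920504
C = h^2 + (b-k)^2 - r^2 = 4 + 38.489616 - 49 = -6.510384
disc = B^2-4AC = 8.5293 + 26.2386 = 34.7679
disc > 0

2 intersection points


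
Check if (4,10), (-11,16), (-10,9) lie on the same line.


4*(16-9) - 11*(9-10) - 10*(10-16)
= 28 + 11 + 60 = 99

No, not collinear (determinant = 99)


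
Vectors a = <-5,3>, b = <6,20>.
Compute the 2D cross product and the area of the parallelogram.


cross = -5*20 - 3*6 = -100 - 18 = -118
Parallelogram area = |-118| = 118

cross = -118, parallelogram area = 118


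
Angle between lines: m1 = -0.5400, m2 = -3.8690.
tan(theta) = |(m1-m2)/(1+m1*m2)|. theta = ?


m1-m2 = 3.329
1+m1*m2 = 3.08926
tan(theta) = |3.329/3.08926| = 1.077604
theta = arctan(|3.329/3.08926|) = 47.1392 degrees (acute angle)

47.1392 degrees


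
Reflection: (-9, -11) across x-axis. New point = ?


Reflection rule for x-axis: (x, -y)
(-9, -11) -> (-9, 11)

(-9, 11)


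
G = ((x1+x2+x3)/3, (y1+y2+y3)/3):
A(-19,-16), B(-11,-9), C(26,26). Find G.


Gx = (-19- 11+26)/3 = -4/3 = -1.3333
Gy = (-16- 9+26)/3 = 1/3 = 0.3333

G = (-1.3333, 0.3333)


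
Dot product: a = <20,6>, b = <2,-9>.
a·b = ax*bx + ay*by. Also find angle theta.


a·b = 20*2 + 6*(-9) = 40 - 54 = -14
|a| = sqrt(400+36) = 20.8806
|b| = sqrt(4+81) = 9.2195
cos(theta) = -14/(sqrt(436)*sqrt(85)) = -14/sqrt(37060) = -0.072724
theta = arccos(-14/sqrt(37060)) = 94.1704 degrees

a·b = -14, theta = 94.1704 deg


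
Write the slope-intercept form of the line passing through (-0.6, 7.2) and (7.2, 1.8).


m = (-5.4)/(7.8) = -0.6923
b = y1 - m*x1 = 7.2 - (-5.4*(-0.6))/(7.8) = 7.2 - 0.4154 = 6.7846

y = -0.6923x + 6.7846


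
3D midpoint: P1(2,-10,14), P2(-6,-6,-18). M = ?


Mx = (2- 6)/2 = -2.0000
My = (-10- 6)/2 = -8.0000
Mz = (14- 18)/2 = -2.0000

M = (-2.0000, -8.0000, -2.0000)


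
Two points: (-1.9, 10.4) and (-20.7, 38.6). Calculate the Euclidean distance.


dx = -20.7 + 1.9 = -18.8
dy = 38.6 - 10.4 = 28.2
d = sqrt(353.44 + 795.24) = sqrt(1148.68) = 33.8922

33.8922


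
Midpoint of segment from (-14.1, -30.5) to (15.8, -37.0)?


Mx = (-14.1 + 15.8)/2 = 1.7/2 = 0.8500
My = (-30.5 - 37.0)/2 = -67.5/2 = -33.7500

(0.8500, -33.7500)


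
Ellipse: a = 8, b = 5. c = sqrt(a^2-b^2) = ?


c^2 = 8^2 - 5^2 = 64 - 25 = 39
c = sqrt(39) = 6.2450

c = 6.2450


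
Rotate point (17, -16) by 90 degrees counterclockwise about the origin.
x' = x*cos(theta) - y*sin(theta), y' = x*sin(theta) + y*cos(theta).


cos(90) = 0, sin(90) = 1
x' = 17*0 + 16*1 = 16
y' = 17*1 - 16*0 = 17

(16, 17)


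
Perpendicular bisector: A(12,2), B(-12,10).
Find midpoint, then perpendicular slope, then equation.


Midpoint = (0, 6)
Slope of AB = dy/dx = 8/(-24) = -0.3333
Perp slope = -dx/dy = 24/8 = 3.0000
b = My - (perp slope)*Mx = 6 + (-24*0)/8 = 6 + 0 = 6.0000

y = 3.0000x + 6.0000


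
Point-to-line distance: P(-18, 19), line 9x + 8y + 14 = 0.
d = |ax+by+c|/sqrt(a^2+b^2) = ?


|9*(-18) + 8*19 + 14| = |4| = 4
sqrt(81 + 64) = sqrt(145) = 12.0416
d = 4/sqrt(145) = 0.3322

0.3322


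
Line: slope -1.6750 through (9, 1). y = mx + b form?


y - 1 = -1.6750(x - 9)
y = -1.6750x + 1 + 1.6750*9
y = -1.6750x + 16.0750

y = -1.6750x + 16.0750


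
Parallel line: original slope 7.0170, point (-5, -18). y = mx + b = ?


Parallel lines have equal slopes.
m2 = 7.0170
b2 = -18 - 7.0170*(-5) = 17.0850

y = 7.0170x + 17.0850


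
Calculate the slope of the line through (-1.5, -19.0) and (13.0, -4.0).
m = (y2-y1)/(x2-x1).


dy = -4.0 + 19.0 = 15.0
dx = 13.0 + 1.5 = 14.5
m = 15.0/14.5 = 1.0345

m = 1.0345


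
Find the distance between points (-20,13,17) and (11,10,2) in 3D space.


dx=31, dy=-3, dz=-15
d = sqrt(961+9+225) = sqrt(1195) = 34.5688

34.5688


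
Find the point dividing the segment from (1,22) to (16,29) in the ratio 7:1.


Px = (7*16 + 1*1)/8 = 113/8 = 14.1250
Py = (7*29 + 1*22)/8 = 225/8 = 28.1250

P = (14.1250, 28.1250)


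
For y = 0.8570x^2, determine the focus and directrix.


a = 0.8570
1/(4a) = 0.2917
Focus = (0, 0.2917)
Directrix: y = -0.2917

Focus = (0, 0.2917), Directrix: y = -0.2917


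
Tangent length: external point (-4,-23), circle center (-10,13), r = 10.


d = sqrt((-4+ 10)^2 + (-23-13)^2) = sqrt(36+1296) = 36.4966
L = sqrt(1332.0000 - 100) = sqrt(1232.0000) = 35.0999

35.0999


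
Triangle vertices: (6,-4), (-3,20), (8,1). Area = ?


6*(20-1) = 114
-3*(1+ 4) = -15
8*(-4-20) = -192
sum = -93
Area = |-93|/2 = 46.5000

46.5000 sq units


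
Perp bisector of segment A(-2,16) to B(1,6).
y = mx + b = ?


Midpoint = (-0.5, 11)
Slope of AB = dy/dx = -10/3 = -3.3333
Perp slope = -dx/dy = 3/10 = 0.3000
b = My - (perp slope)*Mx = 11 + (3*(-0.5))/(-10) = 11 + 0.1500 = 11.1500

y = 0.3000x + 11.1500


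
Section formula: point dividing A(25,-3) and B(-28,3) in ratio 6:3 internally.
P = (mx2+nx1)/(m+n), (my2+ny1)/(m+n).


Px = (6*(-28) + 3*25)/9 = -93/9 = -10.3333
Py = (6*3 + 3*(-3))/9 = 9/9 = 1.0000

P = (-10.3333, 1.0000)


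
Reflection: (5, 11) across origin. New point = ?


Reflection rule for origin: (-x, -y)
(5, 11) -> (-5, -11)

(-5, -11)


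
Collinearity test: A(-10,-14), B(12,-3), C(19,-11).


-10*(-3+ 11) + 12*(-11+ 14) + 19*(-14+ 3)
= -80 + 36 - 209 = -253

No, not collinear (determinant = -253)


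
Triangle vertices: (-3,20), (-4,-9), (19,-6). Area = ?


-3*(-9+ 6) = 9
-4*(-6-20) = 104
19*(20+ 9) = 551
sum = 664
Area = |664|/2 = 332.0000

332.0000 sq units


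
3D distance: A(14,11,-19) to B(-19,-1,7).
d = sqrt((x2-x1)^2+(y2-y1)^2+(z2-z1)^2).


dx=-33, dy=-12, dz=26
d = sqrt(1089+144+676) = sqrt(1909) = 43.6921

43.6921


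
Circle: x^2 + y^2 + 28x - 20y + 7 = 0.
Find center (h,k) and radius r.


h = -D/2 = -28/2 = -14
k = -E/2 = 20/2 = 10
r^2 = h^2 + k^2 - F = 196 + 100 - 7 = 289
r = 17

Center (-14, 10), radius = 17


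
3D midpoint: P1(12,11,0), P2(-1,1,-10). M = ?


Mx = (12- 1)/2 = 5.5000
My = (11+1)/2 = 6.0000
Mz = (0- 10)/2 = -5.0000

M = (5.5000, 6.0000, -5.0000)


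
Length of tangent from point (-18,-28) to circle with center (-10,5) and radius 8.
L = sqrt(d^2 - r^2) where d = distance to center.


d = sqrt((-18+ 10)^2 + (-28-5)^2) = sqrt(64+1089) = 33.9559
L = sqrt(1153.0000 - 64) = sqrt(1089.0000) = 33.0000

33.0000


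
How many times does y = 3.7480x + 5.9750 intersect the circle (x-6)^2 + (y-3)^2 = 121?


Substitute y = 3.7480x + 5.9750: (x-6)^2 + (3.7480x+5.9750-3)^2 = 121
Expand to Ax^2 + Bx + C = 0, where b-k = 2.975
A = 1+m^2 = 15.047504
B = 2(m(b-k) - h) = 2(3.7480*2.975 - 6) = 10.3006
C = h^2 + (b-k)^2 - r^2 = 36 + 8.850625 - 121 = -76.149375
disc = B^2-4AC = 106.1024 + 4583.4321 = 4689.5345
disc > 0

2 intersection points


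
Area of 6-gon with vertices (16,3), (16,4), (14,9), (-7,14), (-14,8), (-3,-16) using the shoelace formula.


sum(xi*y_{i+1}) = 16*4 + 16*9 + 14*14 - 7*8 - 14*(-16) - 3*3 = 563
sum(yi*x_{i+1}) = 3*16 + 4*14 + 9*(-7) + 14*(-14) + 8*(-3) - 16*16 = -435
Area = |563 + 435|/2 = 998/2 = 499.0000

499.0000 sq units


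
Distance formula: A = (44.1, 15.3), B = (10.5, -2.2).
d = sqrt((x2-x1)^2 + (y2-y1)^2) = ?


dx = 10.5 - 44.1 = -33.6
dy = -2.2 - 15.3 = -17.5
d = sqrt(1128.96 + 306.25) = sqrt(1435.21) = 37.8842

37.8842


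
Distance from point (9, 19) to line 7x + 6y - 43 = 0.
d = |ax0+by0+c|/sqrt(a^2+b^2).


|7*9 + 6*19 - 43| = |134| = 134
sqrt(49 + 36) = sqrt(85) = 9.2195
d = 134/sqrt(85) = 14.5343

14.5343


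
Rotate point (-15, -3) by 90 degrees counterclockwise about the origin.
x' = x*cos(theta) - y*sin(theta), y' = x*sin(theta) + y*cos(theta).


cos(90) = 0, sin(90) = 1
x' = -15*0 + 3*1 = 3
y' = -15*1 - 3*0 = -15

(3, -15)


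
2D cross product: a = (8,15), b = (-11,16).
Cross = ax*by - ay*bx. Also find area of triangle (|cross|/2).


cross = 8*16 - 15*(-11) = 128 + 165 = 293
Triangle area = |293|/2 = 293/2 = 146.5000

cross = 293, triangle area = 146.5000


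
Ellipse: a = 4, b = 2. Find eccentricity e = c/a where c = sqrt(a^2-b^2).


c = sqrt(16-4) = sqrt(12) = 3.4641
e = c/a = sqrt(12)/4 = 0.8660

e = 0.8660


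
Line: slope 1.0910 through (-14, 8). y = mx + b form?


y - 8 = 1.0910(x + 14)
y = 1.0910x + 8 - 1.0910*(-14)
y = 1.0910x + 23.2740

y = 1.0910x + 23.2740


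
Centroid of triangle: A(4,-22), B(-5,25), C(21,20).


Gx = (4- 5+21)/3 = 20/3 = 6.6667
Gy = (-22+25+20)/3 = 23/3 = 7.6667

G = (6.6667, 7.6667)


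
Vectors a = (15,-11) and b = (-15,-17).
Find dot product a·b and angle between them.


a·b = 15*(-15) - 11*(-17) = -225 + 187 = -38
|a| = sqrt(225+121) = 18.6011
|b| = sqrt(225+289) = 22.6716
cos(theta) = -38/(sqrt(346)*sqrt(514)) = -38/sqrt(177844) = -0.090108
theta = arccos(-38/sqrt(177844)) = 95.1698 degrees

a·b = -38, theta = 95.1698 deg


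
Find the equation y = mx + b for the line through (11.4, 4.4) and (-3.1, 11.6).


m = (7.2)/(-14.5) = -0.4966
b = y1 - m*x1 = 4.4 - (7.2*11.4)/(-14.5) = 4.4 + 5.6607 = 10.0607

y = -0.4966x + 10.0607


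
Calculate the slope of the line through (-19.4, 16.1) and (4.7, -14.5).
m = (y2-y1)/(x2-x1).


dy = -14.5 - 16.1 = -30.6
dx = 4.7 + 19.4 = 24.1
m = -30.6/24.1 = -1.2697

m = -1.2697


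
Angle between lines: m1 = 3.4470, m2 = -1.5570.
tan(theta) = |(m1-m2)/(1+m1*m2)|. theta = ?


m1-m2 = 5.004
1+m1*m2 = -4.366979
tan(theta) = |5.004/(-4.366979)| = 1.145872
theta = arctan(|5.004/(-4.366979)|) = 48.8889 degrees (acute angle)

48.8889 degrees


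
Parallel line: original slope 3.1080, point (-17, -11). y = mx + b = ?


Parallel lines have equal slopes.
m2 = 3.1080
b2 = -11 - 3.1080*(-17) = 41.8360

y = 3.1080x + 41.8360


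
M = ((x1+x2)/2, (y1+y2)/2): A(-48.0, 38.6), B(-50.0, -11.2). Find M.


Mx = (-48.0 - 50.0)/2 = -98.0/2 = -49.0000
My = (38.6 - 11.2)/2 = 27.4/2 = 13.7000

(-49.0000, 13.7000)


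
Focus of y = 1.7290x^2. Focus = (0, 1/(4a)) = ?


a = 1.7290
4a = 6.9160
focus = (0, 1/6.9160) = (0, 0.1446)

Focus = (0, 0.1446)


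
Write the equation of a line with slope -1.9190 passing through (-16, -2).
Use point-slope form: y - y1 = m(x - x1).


y + 2 = -1.9190(x + 16)
y = -1.9190x - 2 + 1.9190*(-16)
y = -1.9190x - 32.7040

y = -1.9190x - 32.7040


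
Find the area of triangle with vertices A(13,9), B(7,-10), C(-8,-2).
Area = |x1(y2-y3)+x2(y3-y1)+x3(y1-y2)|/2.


13*(-10+ 2) = -104
7*(-2-9) = -77
-8*(9+ 10) = -152
sum = -333
Area = |-333|/2 = 166.5000

166.5000 sq units


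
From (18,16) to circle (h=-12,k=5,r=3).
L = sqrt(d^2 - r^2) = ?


d = sqrt((18+ 12)^2 + (16-5)^2) = sqrt(900+121) = 31.9531
L = sqrt(1021.0000 - 9) = sqrt(1012.0000) = 31.8119

31.8119


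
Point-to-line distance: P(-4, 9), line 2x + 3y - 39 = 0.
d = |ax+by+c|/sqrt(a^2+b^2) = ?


|2*(-4) + 3*9 - 39| = |-20| = 20
sqrt(4 + 9) = sqrt(13) = 3.6056
d = 20/sqrt(13) = 5.5470

5.5470


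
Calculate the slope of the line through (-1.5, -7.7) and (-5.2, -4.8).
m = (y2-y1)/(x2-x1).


dy = -4.8 + 7.7 = 2.9
dx = -5.2 + 1.5 = -3.7
m = 2.9/(-3.7) = -0.7838

m = -0.7838


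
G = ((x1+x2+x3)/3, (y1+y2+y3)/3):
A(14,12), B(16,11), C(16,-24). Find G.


Gx = (14+16+16)/3 = 46/3 = 15.3333
Gy = (12+11- 24)/3 = -1/3 = -0.3333

G = (15.3333, -0.3333)


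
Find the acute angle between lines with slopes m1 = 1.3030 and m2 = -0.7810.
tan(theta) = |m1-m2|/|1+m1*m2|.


m1-m2 = 2.084
1+m1*m2 = -0.017643
tan(theta) = |2.084/(-0.017643)| = 118.120501
theta = arctan(|2.084/(-0.017643)|) = 89.5149 degrees (acute angle)

89.5149 degrees


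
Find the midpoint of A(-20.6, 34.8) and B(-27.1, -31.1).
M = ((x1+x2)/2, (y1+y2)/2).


Mx = (-20.6 - 27.1)/2 = -47.7/2 = -23.8500
My = (34.8 - 31.1)/2 = 3.7/2 = 1.8500

(-23.8500, 1.8500)


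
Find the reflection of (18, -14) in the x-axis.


Reflection rule for x-axis: (x, -y)
(18, -14) -> (18, 14)

(18, 14)


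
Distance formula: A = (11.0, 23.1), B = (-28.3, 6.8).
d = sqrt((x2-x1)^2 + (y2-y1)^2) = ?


dx = -28.3 - 11.0 = -39.3
dy = 6.8 - 23.1 = -16.3
d = sqrt(1544.49 + 265.69) = sqrt(1810.18) = 42.5462

42.5462


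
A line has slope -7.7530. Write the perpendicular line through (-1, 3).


Perpendicular slope = -1/m1 = -1/(-7.7530) = 0.1290
b2 = y0 - m2*x0 = 3 - 1/(-7.7530) = 3 + 0.1290 = 3.1290

y = 0.1290x + 3.1290


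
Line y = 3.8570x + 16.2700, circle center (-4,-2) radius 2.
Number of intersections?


Substitute y = 3.8570x + 16.2700: (x+ 4)^2 + (3.8570x+16.2700+ 2)^2 = 4
Expand to Ax^2 + Bx + C = 0, where b-k = 18.27
A = 1+m^2 = 15.876449
B = 2(m(b-k) - h) = 2(3.8570*18.27 + 4) = 148.93478
C = h^2 + (b-k)^2 - r^2 = 16 + 333.7929 - 4 = 345.7929
disc = B^2-4AC = 22181.5687 - 21959.8534 = 221.7153
disc > 0

2 intersection points


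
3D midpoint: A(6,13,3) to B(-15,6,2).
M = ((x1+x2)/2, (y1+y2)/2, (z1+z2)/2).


Mx = (6- 15)/2 = -4.5000
My = (13+6)/2 = 9.5000
Mz = (3+2)/2 = 2.5000

M = (-4.5000, 9.5000, 2.5000)


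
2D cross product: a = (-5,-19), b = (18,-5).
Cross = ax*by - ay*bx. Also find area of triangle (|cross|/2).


cross = -5*(-5) + 19*18 = 25 + 342 = 367
Triangle area = |367|/2 = 367/2 = 183.5000

cross = 367, triangle area = 183.5000


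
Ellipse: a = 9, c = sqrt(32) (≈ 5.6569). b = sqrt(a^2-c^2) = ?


b^2 = 9^2 - (sqrt(32))^2 = 81 - 32 = 49
b = sqrt(49) = 7

b = 7


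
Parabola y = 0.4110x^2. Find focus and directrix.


a = 0.4110
1/(4a) = 0.6083
Focus = (0, 0.6083)
Directrix: y = -0.6083

Focus = (0, 0.6083), Directrix: y = -0.6083


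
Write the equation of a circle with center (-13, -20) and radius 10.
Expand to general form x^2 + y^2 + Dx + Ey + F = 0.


(x+ 13)^2 + (y+ 20)^2 = 10^2
D = -2h = 26, E = -2k = 40
F = h^2+k^2-r^2 = 169+400-100 = 469

x^2 + y^2 + 26x + 40y + 469 = 0


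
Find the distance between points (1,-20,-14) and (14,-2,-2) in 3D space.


dx=13, dy=18, dz=12
d = sqrt(169+324+144) = sqrt(637) = 25.2389

25.2389


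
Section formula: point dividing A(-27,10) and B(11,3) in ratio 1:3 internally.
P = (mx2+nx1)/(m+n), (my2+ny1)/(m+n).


Px = (1*11 + 3*(-27))/4 = -70/4 = -17.5000
Py = (1*3 + 3*10)/4 = 33/4 = 8.2500

P = (-17.5000, 8.2500)


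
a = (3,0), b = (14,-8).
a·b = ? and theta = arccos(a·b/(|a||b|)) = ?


a·b = 3*14 + 0*(-8) = 42 + 0 = 42
|a| = sqrt(9+0) = 3.0000
|b| = sqrt(196+64) = 16.1245
cos(theta) = 42/(sqrt(9)*sqrt(260)) = 42/sqrt(2340) = 0.868243
theta = arccos(42/sqrt(2340)) = 29.7449 degrees

a·b = 42, theta = 29.7449 deg


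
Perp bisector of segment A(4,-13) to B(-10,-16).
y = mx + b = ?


Midpoint = (-3, -14.5)
Slope of AB = dy/dx = -3/(-14) = 0.2143
Perp slope = -dx/dy = -14/3 = -4.6667
b = My - (perp slope)*Mx = -14.5 + (-14*(-3))/(-3) = -14.5 - 14.0000 = -28.5000

y = -4.6667x - 28.5000


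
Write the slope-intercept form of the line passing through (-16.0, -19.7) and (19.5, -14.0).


m = (5.7)/(35.5) = 0.1606
b = y1 - m*x1 = -19.7 - (5.7*(-16.0))/(35.5) = -19.7 + 2.5690 = -17.1310

y = 0.1606x - 17.1310


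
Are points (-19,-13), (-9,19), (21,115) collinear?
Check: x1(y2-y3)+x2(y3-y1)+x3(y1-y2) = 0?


-19*(19-115) - 9*(115+ 13) + 21*(-13-19)
= 1824 - 1152 - 672 = 0

Yes, collinear (determinant = 0)


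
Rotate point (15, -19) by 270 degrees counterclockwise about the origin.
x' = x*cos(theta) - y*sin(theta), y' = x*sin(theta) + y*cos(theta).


cos(270) = 0, sin(270) = -1
x' = 15*0 + 19*(-1) = -19
y' = 15*(-1) - 19*0 = -15

(-19, -15)


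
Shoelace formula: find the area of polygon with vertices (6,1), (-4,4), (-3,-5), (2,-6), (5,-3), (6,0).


sum(xi*y_{i+1}) = 6*4 - 4*(-5) - 3*(-6) + 2*(-3) + 5*0 + 6*1 = 62
sum(yi*x_{i+1}) = 1*(-4) + 4*(-3) - 5*2 - 6*5 - 3*6 + 0*6 = -74
Area = |62 + 74|/2 = 136/2 = 68.0000

68.0000 sq units


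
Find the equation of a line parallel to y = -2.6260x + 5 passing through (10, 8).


Parallel lines have equal slopes.
m2 = -2.6260
b2 = 8 + 2.6260*10 = 34.2600

y = -2.6260x + 34.2600


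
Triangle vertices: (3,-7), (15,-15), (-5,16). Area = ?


3*(-15-16) = -93
15*(16+ 7) = 345
-5*(-7+ 15) = -40
sum = 212
Area = |212|/2 = 106.0000

106.0000 sq units


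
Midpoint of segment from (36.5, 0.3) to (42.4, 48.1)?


Mx = (36.5 + 42.4)/2 = 78.9/2 = 39.4500
My = (0.3 + 48.1)/2 = 48.4/2 = 24.2000

(39.4500, 24.2000)


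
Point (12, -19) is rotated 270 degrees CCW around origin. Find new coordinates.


cos(270) = 0, sin(270) = -1
x' = 12*0 + 19*(-1) = -19
y' = 12*(-1) - 19*0 = -12

(-19, -12)


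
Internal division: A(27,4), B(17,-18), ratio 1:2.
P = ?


Px = (1*17 + 2*27)/3 = 71/3 = 23.6667
Py = (1*(-18) + 2*4)/3 = -10/3 = -3.3333

P = (23.6667, -3.3333)


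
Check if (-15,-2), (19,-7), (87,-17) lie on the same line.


-15*(-7+ 17) + 19*(-17+ 2) + 87*(-2+ 7)
= -150 - 285 + 435 = 0

Yes, collinear (determinant = 0)


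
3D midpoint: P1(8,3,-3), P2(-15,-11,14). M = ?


Mx = (8- 15)/2 = -3.5000
My = (3- 11)/2 = -4.0000
Mz = (-3+14)/2 = 5.5000

M = (-3.5000, -4.0000, 5.5000)


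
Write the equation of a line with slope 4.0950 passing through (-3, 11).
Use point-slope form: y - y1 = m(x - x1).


y - 11 = 4.0950(x + 3)
y = 4.0950x + 11 - 4.0950*(-3)
y = 4.0950x + 23.2850

y = 4.0950x + 23.2850


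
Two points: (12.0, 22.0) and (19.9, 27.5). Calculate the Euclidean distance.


dx = 19.9 - 12.0 = 7.9
dy = 27.5 - 22.0 = 5.5
d = sqrt(62.41 + 30.25) = sqrt(92.66) = 9.6260

9.6260


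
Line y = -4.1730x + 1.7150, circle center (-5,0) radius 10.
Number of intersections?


Substitute y = -4.1730x + 1.7150: (x+ 5)^2 + (-4.1730x+1.7150-0)^2 = 100
Expand to Ax^2 + Bx + C = 0, where b-k = 1.715
A = 1+m^2 = 18.413929
B = 2(m(b-k) - h) = 2(-4.1730*1.715 + 5) = -4.31339
C = h^2 + (b-k)^2 - r^2 = 25 + 2.941225 - 100 = -72.058775
disc = B^2-4AC = 18.6053 + 5307.5407 = 5326.1460
disc > 0

2 intersection points


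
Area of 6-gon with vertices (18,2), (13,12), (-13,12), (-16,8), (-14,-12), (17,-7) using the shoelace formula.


sum(xi*y_{i+1}) = 18*12 + 13*12 - 13*8 - 16*(-12) - 14*(-7) + 17*2 = 592
sum(yi*x_{i+1}) = 2*13 + 12*(-13) + 12*(-16) + 8*(-14) - 12*17 - 7*18 = -764
Area = |592 + 764|/2 = 1356/2 = 678.0000

678.0000 sq units


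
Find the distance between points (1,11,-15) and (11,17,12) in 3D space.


dx=10, dy=6, dz=27
d = sqrt(100+36+729) = sqrt(865) = 29.4109

29.4109


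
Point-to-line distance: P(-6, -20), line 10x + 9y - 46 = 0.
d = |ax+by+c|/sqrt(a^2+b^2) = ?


|10*(-6) + 9*(-20) - 46| = |-286| = 286
sqrt(100 + 81) = sqrt(181) = 13.4536
d = 286/sqrt(181) = 21.2582

21.2582


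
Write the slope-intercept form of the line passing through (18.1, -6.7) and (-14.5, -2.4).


m = (4.3)/(-32.6) = -0.1319
b = y1 - m*x1 = -6.7 - (4.3*18.1)/(-32.6) = -6.7 + 2.3874 = -4.3126

y = -0.1319x - 4.3126


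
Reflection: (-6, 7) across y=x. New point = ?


Reflection rule for y=x: (y, x)
(-6, 7) -> (7, -6)

(7, -6)


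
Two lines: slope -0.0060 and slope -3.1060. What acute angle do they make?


m1-m2 = 3.1
1+m1*m2 = 1.018636
tan(theta) = |3.1/1.018636| = 3.043285
theta = arctan(|3.1/1.018636|) = 71.8099 degrees (acute angle)

71.8099 degrees


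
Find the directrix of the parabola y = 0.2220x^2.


a = 0.2220
1/(4a) = 1.1261
directrix: y = -1.1261 = -1.1261

y = -1.1261


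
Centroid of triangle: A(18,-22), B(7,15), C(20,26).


Gx = (18+7+20)/3 = 45/3 = 15.0000
Gy = (-22+15+26)/3 = 19/3 = 6.3333

G = (15.0000, 6.3333)


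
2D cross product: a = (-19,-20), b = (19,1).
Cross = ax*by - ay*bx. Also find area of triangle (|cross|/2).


cross = -19*1 + 20*19 = -19 + 380 = 361
Triangle area = |361|/2 = 361/2 = 180.5000

cross = 361, triangle area = 180.5000


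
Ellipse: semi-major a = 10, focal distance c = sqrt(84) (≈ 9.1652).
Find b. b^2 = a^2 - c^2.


b^2 = 10^2 - (sqrt(84))^2 = 100 - 84 = 16
b = sqrt(16) = 4

b = 4


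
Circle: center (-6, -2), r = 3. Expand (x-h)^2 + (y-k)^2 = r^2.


(x+ 6)^2 + (y+ 2)^2 = 3^2
D = -2h = 12, E = -2k = 4
F = h^2+k^2-r^2 = 36+4-9 = 31

x^2 + y^2 + 12x + 4y + 31 = 0


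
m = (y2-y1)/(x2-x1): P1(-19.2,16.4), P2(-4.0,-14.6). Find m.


dy = -14.6 - 16.4 = -31.0
dx = -4.0 + 19.2 = 15.2
m = -31.0/15.2 = -2.0395

m = -2.0395


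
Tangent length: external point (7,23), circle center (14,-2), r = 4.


d = sqrt((7-14)^2 + (23+ 2)^2) = sqrt(49+625) = 25.9615
L = sqrt(674.0000 - 16) = sqrt(658.0000) = 25.6515

25.6515


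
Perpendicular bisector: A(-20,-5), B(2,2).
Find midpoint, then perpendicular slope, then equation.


Midpoint = (-9, -1.5)
Slope of AB = dy/dx = 7/22 = 0.3182
Perp slope = -dx/dy = -22/7 = -3.1429
b = My - (perp slope)*Mx = -1.5 + (22*(-9))/7 = -1.5 - 28.2857 = -29.7857

y = -3.1429x - 29.7857


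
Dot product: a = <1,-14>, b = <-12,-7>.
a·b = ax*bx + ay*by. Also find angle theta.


a·b = 1*(-12) - 14*(-7) = -12 + 98 = 86
|a| = sqrt(1+196) = 14.0357
|b| = sqrt(144+49) = 13.8924
cos(theta) = 86/(sqrt(197)*sqrt(193)) = 86/sqrt(38021) = 0.441049
theta = arccos(86/sqrt(38021)) = 63.8292 degrees

a·b = 86, theta = 63.8292 deg


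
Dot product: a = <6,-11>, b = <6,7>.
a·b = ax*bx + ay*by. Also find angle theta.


a·b = 6*6 - 11*7 = 36 - 77 = -41
|a| = sqrt(36+121) = 12.5300
|b| = sqrt(36+49) = 9.2195
cos(theta) = -41/(sqrt(157)*sqrt(85)) = -41/sqrt(13345) = -0.354915
theta = arccos(-41/sqrt(13345)) = 110.7882 degrees

a·b = -41, theta = 110.7882 deg


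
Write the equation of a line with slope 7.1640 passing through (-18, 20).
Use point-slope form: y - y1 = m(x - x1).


y - 20 = 7.1640(x + 18)
y = 7.1640x + 20 - 7.1640*(-18)
y = 7.1640x + 148.9520

y = 7.1640x + 148.9520


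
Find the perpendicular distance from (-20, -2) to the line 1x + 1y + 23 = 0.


|1*(-20) + 1*(-2) + 23| = |1| = 1
sqrt(1 + 1) = sqrt(2) = 1.4142
d = 1/sqrt(2) = 0.7071

0.7071


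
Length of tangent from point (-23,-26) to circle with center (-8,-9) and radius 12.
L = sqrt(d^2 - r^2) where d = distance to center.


d = sqrt((-23+ 8)^2 + (-26+ 9)^2) = sqrt(225+289) = 22.6716
L = sqrt(514.0000 - 144) = sqrt(370.0000) = 19.2354

19.2354


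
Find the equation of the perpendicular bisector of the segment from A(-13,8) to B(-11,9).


Midpoint = (-12, 8.5)
Slope of AB = dy/dx = 1/2 = 0.5000
Perp slope = -dx/dy = -2/1 = -2.0000
b = My - (perp slope)*Mx = 8.5 + (2*(-12))/1 = 8.5 - 24.0000 = -15.5000

y = -2.0000x - 15.5000


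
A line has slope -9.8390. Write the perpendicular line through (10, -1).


Perpendicular slope = -1/m1 = -1/(-9.8390) = 0.1016
b2 = y0 - m2*x0 = -1 + 10/(-9.8390) = -1 - 1.0164 = -2.0164

y = 0.1016x - 2.0164


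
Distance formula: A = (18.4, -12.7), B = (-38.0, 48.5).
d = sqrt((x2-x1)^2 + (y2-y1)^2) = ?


dx = -38.0 - 18.4 = -56.4
dy = 48.5 + 12.7 = 61.2
d = sqrt(3180.96 + 3745.44) = sqrt(6926.4) = 83.2250

83.2250


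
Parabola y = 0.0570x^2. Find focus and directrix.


a = 0.0570
1/(4a) = 4.3860
Focus = (0, 4.3860)
Directrix: y = -4.3860

Focus = (0, 4.3860), Directrix: y = -4.3860


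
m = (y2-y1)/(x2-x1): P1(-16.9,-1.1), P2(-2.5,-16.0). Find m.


dy = -16.0 + 1.1 = -14.9
dx = -2.5 + 16.9 = 14.4
m = -14.9/14.4 = -1.0347

m = -1.0347


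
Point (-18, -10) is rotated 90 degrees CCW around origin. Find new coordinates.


cos(90) = 0, sin(90) = 1
x' = -18*0 + 10*1 = 10
y' = -18*1 - 10*0 = -18

(10, -18)


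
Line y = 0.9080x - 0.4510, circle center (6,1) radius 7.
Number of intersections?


Substitute y = 0.9080x - 0.4510: (x-6)^2 + (0.9080x- 0.4510-1)^2 = 49
Expand to Ax^2 + Bx + C = 0, where b-k = -1.451
A = 1+m^2 = 1.824464
B = 2(m(b-k) - h) = 2(0.9080*(-1.451) - 6) = -14.635016
C = h^2 + (b-k)^2 - r^2 = 36 + 2.105401 - 49 = -10.894599
disc = B^2-4AC = 214.1837 + 79.5072 = 293.6909
disc > 0

2 intersection points


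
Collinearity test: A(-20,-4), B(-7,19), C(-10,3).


-20*(19-3) - 7*(3+ 4) - 10*(-4-19)
= -320 - 49 + 230 = -139

No, not collinear (determinant = -139)


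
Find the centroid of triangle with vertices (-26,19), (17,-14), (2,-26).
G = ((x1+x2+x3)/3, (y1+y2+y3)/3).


Gx = (-26+17+2)/3 = -7/3 = -2.3333
Gy = (19- 14- 26)/3 = -21/3 = -7.0000

G = (-2.3333, -7.0000)


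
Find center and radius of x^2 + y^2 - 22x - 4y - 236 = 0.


h = -D/2 = 22/2 = 11
k = -E/2 = 4/2 = 2
r^2 = h^2 + k^2 - F = 121 + 4 + 236 = 361
r = 19

Center (11, 2), radius = 19


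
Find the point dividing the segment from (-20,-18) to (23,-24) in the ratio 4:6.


Px = (4*23 + 6*(-20))/10 = -28/10 = -2.8000
Py = (4*(-24) + 6*(-18))/10 = -204/10 = -20.4000

P = (-2.8000, -20.4000)


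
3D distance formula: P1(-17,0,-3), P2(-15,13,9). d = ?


dx=2, dy=13, dz=12
d = sqrt(4+169+144) = sqrt(317) = 17.8045

17.8045


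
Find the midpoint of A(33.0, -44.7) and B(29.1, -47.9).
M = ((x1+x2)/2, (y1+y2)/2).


Mx = (33.0 + 29.1)/2 = 62.1/2 = 31.0500
My = (-44.7 - 47.9)/2 = -92.6/2 = -46.3000

(31.0500, -46.3000)


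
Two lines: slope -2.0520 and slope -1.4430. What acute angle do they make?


m1-m2 = -0.609
1+m1*m2 = 3.961036
tan(theta) = |-0.609/3.961036| = 0.153748
theta = arctan(|-0.609/3.961036|) = 8.7406 degrees (acute angle)

8.7406 degrees


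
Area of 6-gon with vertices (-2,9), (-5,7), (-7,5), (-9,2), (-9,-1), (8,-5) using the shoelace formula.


sum(xi*y_{i+1}) = -2*7 - 5*5 - 7*2 - 9*(-1) - 9*(-5) + 8*9 = 73
sum(yi*x_{i+1}) = 9*(-5) + 7*(-7) + 5*(-9) + 2*(-9) - 1*8 - 5*(-2) = -155
Area = |73 + 155|/2 = 228/2 = 114.0000

114.0000 sq units


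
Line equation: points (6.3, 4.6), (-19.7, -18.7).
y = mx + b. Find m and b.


m = (-23.3)/(-26.0) = 0.8962
b = y1 - m*x1 = 4.6 - (-23.3*6.3)/(-26.0) = 4.6 - 5.6458 = -1.0458

y = 0.8962x - 1.0458


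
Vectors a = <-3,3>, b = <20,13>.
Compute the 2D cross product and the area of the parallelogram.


cross = -3*13 - 3*20 = -39 - 60 = -99
Parallelogram area = |-99| = 99

cross = -99, parallelogram area = 99


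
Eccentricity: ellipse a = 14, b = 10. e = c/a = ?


c = sqrt(196-100) = sqrt(96) = 9.7980
e = c/a = sqrt(96)/14 = 0.6999

e = 0.6999


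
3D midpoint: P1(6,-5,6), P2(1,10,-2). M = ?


Mx = (6+1)/2 = 3.5000
My = (-5+10)/2 = 2.5000
Mz = (6- 2)/2 = 2.0000

M = (3.5000, 2.5000, 2.0000)


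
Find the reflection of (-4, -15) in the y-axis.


Reflection rule for y-axis: (-x, y)
(-4, -15) -> (4, -15)

(4, -15)


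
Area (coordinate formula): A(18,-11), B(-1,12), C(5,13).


18*(12-13) = -18
-1*(13+ 11) = -24
5*(-11-12) = -115
sum = -157
Area = |-157|/2 = 78.5000

78.5000 sq units


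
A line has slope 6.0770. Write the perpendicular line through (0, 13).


Perpendicular slope = -1/m1 = -1/6.0770 = -0.1646
b2 = y0 - m2*x0 = 13 + 0/6.0770 = 13 + 0 = 13.0000

y = -0.1646x + 13.0000


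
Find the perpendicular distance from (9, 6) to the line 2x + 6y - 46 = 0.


|2*9 + 6*6 - 46| = |8| = 8
sqrt(4 + 36) = sqrt(40) = 6.3246
d = 8/sqrt(40) = 1.2649

1.2649


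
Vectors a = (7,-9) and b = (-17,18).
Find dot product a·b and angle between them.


a·b = 7*(-17) - 9*18 = -119 - 162 = -281
|a| = sqrt(49+81) = 11.4018
|b| = sqrt(289+324) = 24.7588
cos(theta) = -281/(sqrt(130)*sqrt(613)) = -281/sqrt(79690) = -0.995416
theta = arccos(-281/sqrt(79690)) = 174.5116 degrees

a·b = -281, theta = 174.5116 deg


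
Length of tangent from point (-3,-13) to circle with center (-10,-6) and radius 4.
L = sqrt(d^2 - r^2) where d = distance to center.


d = sqrt((-3+ 10)^2 + (-13+ 6)^2) = sqrt(49+49) = 9.8995
L = sqrt(98.0000 - 16) = sqrt(82.0000) = 9.0554

9.0554


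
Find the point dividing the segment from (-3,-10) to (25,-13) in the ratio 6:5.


Px = (6*25 + 5*(-3))/11 = 135/11 = 12.2727
Py = (6*(-13) + 5*(-10))/11 = -128/11 = -11.6364

P = (12.2727, -11.6364)


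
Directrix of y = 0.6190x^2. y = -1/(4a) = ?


a = 0.6190
1/(4a) = 0.4039
directrix: y = -0.4039 = -0.4039

y = -0.4039


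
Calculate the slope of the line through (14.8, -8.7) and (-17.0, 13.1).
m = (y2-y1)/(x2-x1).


dy = 13.1 + 8.7 = 21.8
dx = -17.0 - 14.8 = -31.8
m = 21.8/(-31.8) = -0.6855

m = -0.6855


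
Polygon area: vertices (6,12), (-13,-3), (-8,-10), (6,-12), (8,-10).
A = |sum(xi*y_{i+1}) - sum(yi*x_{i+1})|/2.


sum(xi*y_{i+1}) = 6*(-3) - 13*(-10) - 8*(-12) + 6*(-10) + 8*12 = 244
sum(yi*x_{i+1}) = 12*(-13) - 3*(-8) - 10*6 - 12*8 - 10*6 = -348
Area = |244 + 348|/2 = 592/2 = 296.0000

296.0000 sq units


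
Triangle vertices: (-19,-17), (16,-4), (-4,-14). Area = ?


-19*(-4+ 14) = -190
16*(-14+ 17) = 48
-4*(-17+ 4) = 52
sum = -90
Area = |-90|/2 = 45.0000

45.0000 sq units


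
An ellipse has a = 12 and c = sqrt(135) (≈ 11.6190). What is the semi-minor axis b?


b^2 = 12^2 - (sqrt(135))^2 = 144 - 135 = 9
b = sqrt(9) = 3

b = 3


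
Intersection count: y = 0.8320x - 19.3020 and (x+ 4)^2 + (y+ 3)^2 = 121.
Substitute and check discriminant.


Substitute y = 0.8320x - 19.3020: (x+ 4)^2 + (0.8320x- 19.3020+ 3)^2 = 121
Expand to Ax^2 + Bx + C = 0, where b-k = -16.302
A = 1+m^2 = 1.692224
B = 2(m(b-k) - h) = 2(0.8320*(-16.302) + 4) = -19.126528
C = h^2 + (b-k)^2 - r^2 = 16 + 265.755204 - 121 = 160.755204
disc = B^2-4AC = 365.8241 - 1088.1353 = -722.3112
disc < 0

0 intersection points


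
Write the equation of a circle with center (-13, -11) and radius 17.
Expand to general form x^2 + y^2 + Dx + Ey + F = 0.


(x+ 13)^2 + (y+ 11)^2 = 17^2
D = -2h = 26, E = -2k = 22
F = h^2+k^2-r^2 = 169+121-289 = 1

x^2 + y^2 + 26x + 22y + 1 = 0


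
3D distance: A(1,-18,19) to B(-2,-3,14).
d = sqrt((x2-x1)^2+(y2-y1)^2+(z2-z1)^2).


dx=-3, dy=15, dz=-5
d = sqrt(9+225+25) = sqrt(259) = 16.0935

16.0935


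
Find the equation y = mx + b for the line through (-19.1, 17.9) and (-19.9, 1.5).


m = (-16.4)/(-0.8) = 20.5000
b = y1 - m*x1 = 17.9 - (-16.4*(-19.1))/(-0.8) = 17.9 + 391.5500 = 409.4500

y = 20.5000x + 409.4500


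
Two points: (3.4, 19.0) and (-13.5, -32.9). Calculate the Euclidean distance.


dx = -13.5 - 3.4 = -16.9
dy = -32.9 - 19.0 = -51.9
d = sqrt(285.61 + 2693.61) = sqrt(2979.22) = 54.5822

54.5822


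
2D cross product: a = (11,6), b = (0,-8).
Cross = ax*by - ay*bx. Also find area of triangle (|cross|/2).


cross = 11*(-8) - 6*0 = -88 - 0 = -88
Triangle area = |-88|/2 = 88/2 = 44.0000

cross = -88, triangle area = 44.0000


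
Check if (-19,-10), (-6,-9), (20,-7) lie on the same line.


-19*(-9+ 7) - 6*(-7+ 10) + 20*(-10+ 9)
= 38 - 18 - 20 = 0

Yes, collinear (determinant = 0)


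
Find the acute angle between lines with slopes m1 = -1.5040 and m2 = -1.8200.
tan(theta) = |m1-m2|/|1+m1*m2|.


m1-m2 = 0.316
1+m1*m2 = 3.73728
tan(theta) = |0.316/3.73728| = 0.084553
theta = arctan(|0.316/3.73728|) = 4.8331 degrees (acute angle)

4.8331 degrees


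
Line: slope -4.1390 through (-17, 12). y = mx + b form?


y - 12 = -4.1390(x + 17)
y = -4.1390x + 12 + 4.1390*(-17)
y = -4.1390x - 58.3630

y = -4.1390x - 58.3630


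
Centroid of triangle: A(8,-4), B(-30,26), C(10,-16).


Gx = (8- 30+10)/3 = -12/3 = -4.0000
Gy = (-4+26- 16)/3 = 6/3 = 2.0000

G = (-4.0000, 2.0000)


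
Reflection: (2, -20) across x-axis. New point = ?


Reflection rule for x-axis: (x, -y)
(2, -20) -> (2, 20)

(2, 20)


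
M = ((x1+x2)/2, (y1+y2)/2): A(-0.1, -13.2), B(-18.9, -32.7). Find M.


Mx = (-0.1 - 18.9)/2 = -19.0/2 = -9.5000
My = (-13.2 - 32.7)/2 = -45.9/2 = -22.9500

(-9.5000, -22.9500)


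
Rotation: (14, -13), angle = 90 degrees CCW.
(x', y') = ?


cos(90) = 0, sin(90) = 1
x' = 14*0 + 13*1 = 13
y' = 14*1 - 13*0 = 14

(13, 14)


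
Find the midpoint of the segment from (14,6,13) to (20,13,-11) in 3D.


Mx = (14+20)/2 = 17.0000
My = (6+13)/2 = 9.5000
Mz = (13- 11)/2 = 1.0000

M = (17.0000, 9.5000, 1.0000)


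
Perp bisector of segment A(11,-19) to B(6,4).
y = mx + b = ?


Midpoint = (8.5, -7.5)
Slope of AB = dy/dx = 23/(-5) = -4.6000
Perp slope = -dx/dy = 5/23 = 0.2174
b = My - (perp slope)*Mx = -7.5 + (-5*8.5)/23 = -7.5 - 1.8478 = -9.3478

y = 0.2174x - 9.3478


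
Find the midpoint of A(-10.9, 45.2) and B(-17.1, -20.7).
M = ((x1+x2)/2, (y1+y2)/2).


Mx = (-10.9 - 17.1)/2 = -28.0/2 = -14.0000
My = (45.2 - 20.7)/2 = 24.5/2 = 12.2500

(-14.0000, 12.2500)


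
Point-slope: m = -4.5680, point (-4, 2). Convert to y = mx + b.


y - 2 = -4.5680(x + 4)
y = -4.5680x + 2 + 4.5680*(-4)
y = -4.5680x - 16.2720

y = -4.5680x - 16.2720


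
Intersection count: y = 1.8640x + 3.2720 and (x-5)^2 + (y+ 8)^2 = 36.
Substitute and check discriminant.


Substitute y = 1.8640x + 3.2720: (x-5)^2 + (1.8640x+3.2720+ 8)^2 = 36
Expand to Ax^2 + Bx + C = 0, where b-k = 11.272
A = 1+m^2 = 4.474496
B = 2(m(b-k) - h) = 2(1.8640*11.272 - 5) = 32.022016
C = h^2 + (b-k)^2 - r^2 = 25 + 127.057984 - 36 = 116.057984
disc = B^2-4AC = 1025.4095 - 2077.2039 = -1051.7944
disc < 0

0 intersection points


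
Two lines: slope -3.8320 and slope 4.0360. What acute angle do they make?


m1-m2 = -7.868
1+m1*m2 = -14.465952
tan(theta) = |-7.868/(-14.465952)| = 0.543898
theta = arctan(|-7.868/(-14.465952)|) = 28.5417 degrees (acute angle)

28.5417 degrees


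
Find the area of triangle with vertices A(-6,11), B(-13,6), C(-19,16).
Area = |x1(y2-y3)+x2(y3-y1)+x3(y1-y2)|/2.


-6*(6-16) = 60
-13*(16-11) = -65
-19*(11-6) = -95
sum = -100
Area = |-100|/2 = 50.0000

50.0000 sq units


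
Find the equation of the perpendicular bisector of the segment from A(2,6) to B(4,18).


Midpoint = (3, 12)
Slope of AB = dy/dx = 12/2 = 6.0000
Perp slope = -dx/dy = -2/12 = -0.1667
b = My - (perp slope)*Mx = 12 + (2*3)/12 = 12 + 0.5000 = 12.5000

y = -0.1667x + 12.5000


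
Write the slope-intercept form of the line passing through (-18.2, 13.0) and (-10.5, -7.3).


m = (-20.3)/(7.7) = -2.6364
b = y1 - m*x1 = 13.0 - (-20.3*(-18.2))/(7.7) = 13.0 - 47.9818 = -34.9818

y = -2.6364x - 34.9818


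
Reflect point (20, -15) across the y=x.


Reflection rule for y=x: (y, x)
(20, -15) -> (-15, 20)

(-15, 20)


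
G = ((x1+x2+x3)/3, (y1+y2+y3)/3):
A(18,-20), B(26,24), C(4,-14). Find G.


Gx = (18+26+4)/3 = 48/3 = 16.0000
Gy = (-20+24- 14)/3 = -10/3 = -3.3333

G = (16.0000, -3.3333)


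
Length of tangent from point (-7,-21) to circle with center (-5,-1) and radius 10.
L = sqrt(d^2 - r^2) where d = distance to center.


d = sqrt((-7+ 5)^2 + (-21+ 1)^2) = sqrt(4+400) = 20.0998
L = sqrt(404.0000 - 100) = sqrt(304.0000) = 17.4356

17.4356


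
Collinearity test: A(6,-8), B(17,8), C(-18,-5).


6*(8+ 5) + 17*(-5+ 8) - 18*(-8-8)
= 78 + 51 + 288 = 417

No, not collinear (determinant = 417)


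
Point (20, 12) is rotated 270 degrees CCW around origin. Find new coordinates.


cos(270) = 0, sin(270) = -1
x' = 20*0 - 12*(-1) = 12
y' = 20*(-1) + 12*0 = -20

(12, -20)


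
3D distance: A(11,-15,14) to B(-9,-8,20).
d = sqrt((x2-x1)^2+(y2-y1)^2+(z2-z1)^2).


dx=-20, dy=7, dz=6
d = sqrt(400+49+36) = sqrt(485) = 22.0227

22.0227


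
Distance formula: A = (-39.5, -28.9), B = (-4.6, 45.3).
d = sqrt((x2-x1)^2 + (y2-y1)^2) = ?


dx = -4.6 + 39.5 = 34.9
dy = 45.3 + 28.9 = 74.2
d = sqrt(1218.01 + 5505.64) = sqrt(6723.65) = 81.9979

81.9979


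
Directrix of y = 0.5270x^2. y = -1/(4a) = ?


a = 0.5270
1/(4a) = 0.4744
directrix: y = -0.4744 = -0.4744

y = -0.4744


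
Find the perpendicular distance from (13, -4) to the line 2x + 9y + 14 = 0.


|2*13 + 9*(-4) + 14| = |4| = 4
sqrt(4 + 81) = sqrt(85) = 9.2195
d = 4/sqrt(85) = 0.4339

0.4339


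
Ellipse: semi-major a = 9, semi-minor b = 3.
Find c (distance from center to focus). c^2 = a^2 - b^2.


c^2 = 9^2 - 3^2 = 81 - 9 = 72
c = sqrt(72) = 8.4853

c = 8.4853


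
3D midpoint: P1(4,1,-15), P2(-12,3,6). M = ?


Mx = (4- 12)/2 = -4.0000
My = (1+3)/2 = 2.0000
Mz = (-15+6)/2 = -4.5000

M = (-4.0000, 2.0000, -4.5000)


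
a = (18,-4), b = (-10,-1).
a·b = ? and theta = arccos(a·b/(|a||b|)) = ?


a·b = 18*(-10) - 4*(-1) = -180 + 4 = -176
|a| = sqrt(324+16) = 18.4391
|b| = sqrt(100+1) = 10.0499
cos(theta) = -176/(sqrt(340)*sqrt(101)) = -176/sqrt(34340) = -0.949757
theta = arccos(-176/sqrt(34340)) = 161.7606 degrees

a·b = -176, theta = 161.7606 deg


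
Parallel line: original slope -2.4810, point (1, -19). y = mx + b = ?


Parallel lines have equal slopes.
m2 = -2.4810
b2 = -19 + 2.4810*1 = -16.5190

y = -2.4810x - 16.5190


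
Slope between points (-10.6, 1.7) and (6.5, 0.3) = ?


dy = 0.3 - 1.7 = -1.4
dx = 6.5 + 10.6 = 17.1
m = -1.4/17.1 = -0.0819

m = -0.0819


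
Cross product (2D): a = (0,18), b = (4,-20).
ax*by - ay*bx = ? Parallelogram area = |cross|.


cross = 0*(-20) - 18*4 = 0 - 72 = -72
Parallelogram area = |-72| = 72

cross = -72, parallelogram area = 72


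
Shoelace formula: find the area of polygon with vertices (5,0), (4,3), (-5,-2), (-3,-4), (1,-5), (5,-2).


sum(xi*y_{i+1}) = 5*3 + 4*(-2) - 5*(-4) - 3*(-5) + 1*(-2) + 5*0 = 40
sum(yi*x_{i+1}) = 0*4 + 3*(-5) - 2*(-3) - 4*1 - 5*5 - 2*5 = -48
Area = |40 + 48|/2 = 88/2 = 44.0000

44.0000 sq units


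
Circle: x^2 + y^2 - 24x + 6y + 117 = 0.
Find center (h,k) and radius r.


h = -D/2 = 24/2 = 12
k = -E/2 = -6/2 = -3
r^2 = h^2 + k^2 - F = 144 + 9 - 117 = 36
r = 6

Center (12, -3), radius = 6


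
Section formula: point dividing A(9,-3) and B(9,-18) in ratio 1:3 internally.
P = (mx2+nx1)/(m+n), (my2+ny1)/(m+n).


Px = (1*9 + 3*9)/4 = 36/4 = 9.0000
Py = (1*(-18) + 3*(-3))/4 = -27/4 = -6.7500

P = (9.0000, -6.7500)
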